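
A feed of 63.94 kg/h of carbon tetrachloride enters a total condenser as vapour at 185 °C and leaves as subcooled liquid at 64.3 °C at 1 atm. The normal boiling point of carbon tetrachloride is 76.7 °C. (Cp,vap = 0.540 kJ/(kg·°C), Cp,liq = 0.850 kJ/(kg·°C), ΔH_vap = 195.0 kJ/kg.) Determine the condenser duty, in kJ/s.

vapour 185→76.7 °C: -58.482 kJ/kg
condensation at 76.7 °C: -195 kJ/kg
liquid 76.7→64.3 °C: -10.54 kJ/kg
Δh = -58.482 + -195 + -10.54 = -264.02 kJ/kg
Q = ṁ·Δh = 63.94 kg/h × -264.02 kJ/kg = -16882 kJ/h
|Q| = 4.6893 kW

Q_c = 4.69 kJ/s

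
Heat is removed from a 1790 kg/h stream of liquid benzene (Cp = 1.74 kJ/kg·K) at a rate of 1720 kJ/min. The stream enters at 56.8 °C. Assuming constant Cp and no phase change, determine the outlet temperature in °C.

T_out = 23.7 °C

Q = 1720 kJ/min = 103200 kJ/h
ΔT = Q/(ṁ·Cp) = 103200/(1790×1.74) = 33.134 K
T_out = 56.8 − 33.134 = 23.666 °C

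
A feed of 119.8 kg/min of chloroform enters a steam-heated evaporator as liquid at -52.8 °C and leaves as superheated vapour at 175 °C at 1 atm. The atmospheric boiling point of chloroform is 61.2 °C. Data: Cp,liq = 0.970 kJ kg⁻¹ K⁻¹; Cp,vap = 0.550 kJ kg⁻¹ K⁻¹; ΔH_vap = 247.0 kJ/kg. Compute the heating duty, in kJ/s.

liquid -52.8→61.2 °C: 110.58 kJ/kg
vaporisation at 61.2 °C: 247 kJ/kg
vapour 61.2→175 °C: 62.59 kJ/kg
Δh = 110.58 + 247 + 62.59 = 420.17 kJ/kg
Q = ṁ·Δh = 119.8 kg/min × 420.17 kJ/kg = 50336 kJ/min
|Q| = 838.94 kW

Q = 839 kJ/s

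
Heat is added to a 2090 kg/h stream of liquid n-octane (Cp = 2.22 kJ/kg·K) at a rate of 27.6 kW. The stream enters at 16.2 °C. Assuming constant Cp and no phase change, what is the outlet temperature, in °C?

T_out = 37.6 °C

Q = 27.6 kW = 99360 kJ/h
ΔT = Q/(ṁ·Cp) = 99360/(2090×2.22) = 21.415 K
T_out = 16.2 + 21.415 = 37.615 °C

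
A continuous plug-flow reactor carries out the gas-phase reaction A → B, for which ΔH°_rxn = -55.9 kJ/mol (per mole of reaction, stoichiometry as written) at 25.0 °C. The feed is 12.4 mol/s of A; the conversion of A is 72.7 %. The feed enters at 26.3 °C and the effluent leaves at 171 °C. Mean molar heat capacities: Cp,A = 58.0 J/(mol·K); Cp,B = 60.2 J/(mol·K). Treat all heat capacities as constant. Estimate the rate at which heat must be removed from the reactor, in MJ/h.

Q_out = 1430 MJ/h

Extent of reaction ξ = 0.727 × 12.4 = 9.0148 mol/s
Reaction term: ξ·ΔH°_rxn = 9.0148 × -55.9 = -503.93 kJ/s
Sensible, feed 26.3→25 °C: -0.93496 kJ/s
Outlet flows (mol/s): A 3.3852, B 9.0148
Sensible, products 25→171 °C: 107.9 kJ/s
Q = ΔH = -396.96 kJ/s = -396.96 kW
Heat removed = 1429.1 MJ/h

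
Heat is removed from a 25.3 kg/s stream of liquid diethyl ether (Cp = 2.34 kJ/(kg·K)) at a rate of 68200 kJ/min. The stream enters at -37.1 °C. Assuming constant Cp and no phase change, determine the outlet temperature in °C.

Q = 68200 kJ/min = 1136.7 kJ/s
ΔT = Q/(ṁ·Cp) = 1136.7/(25.3×2.34) = 19.2 K
T_out = -37.1 − 19.2 = -56.3 °C

T_out = -56.3 °C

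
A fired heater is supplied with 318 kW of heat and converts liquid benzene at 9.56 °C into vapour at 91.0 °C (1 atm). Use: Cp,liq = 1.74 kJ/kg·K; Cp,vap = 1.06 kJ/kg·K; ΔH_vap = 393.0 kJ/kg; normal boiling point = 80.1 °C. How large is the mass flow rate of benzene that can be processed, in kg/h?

ṁ = 2170 kg/h

Δh = 1.74×(80.1−9.56) + 393.0 + 1.06×(91.0−80.1) = 527.29 kJ/kg
Q = 318 kW = 318 kJ/s = 1.1448e+06 kJ/h
ṁ = Q/Δh = 1.1448e+06 / 527.29 = 2171.1 kg/h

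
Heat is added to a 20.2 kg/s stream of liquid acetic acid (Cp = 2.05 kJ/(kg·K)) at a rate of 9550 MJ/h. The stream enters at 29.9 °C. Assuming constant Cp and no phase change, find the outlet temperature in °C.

T_out = 94.0 °C

Q = 9550 MJ/h = 2652.8 kJ/s
ΔT = Q/(ṁ·Cp) = 2652.8/(20.2×2.05) = 64.061 K
T_out = 29.9 + 64.061 = 93.961 °C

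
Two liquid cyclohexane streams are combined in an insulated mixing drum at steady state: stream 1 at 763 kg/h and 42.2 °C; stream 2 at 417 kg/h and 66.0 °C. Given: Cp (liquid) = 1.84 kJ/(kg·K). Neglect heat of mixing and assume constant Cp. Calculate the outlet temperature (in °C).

Energy balance with Q = 0: Σ ṁᵢCp,ᵢ(T_out − Tᵢ) = 0
Σ ṁᵢCp,ᵢTᵢ = 763×1.84×42.2 + 417×1.84×66.0 = 109890
Σ ṁᵢCp,ᵢ = 763×1.84 + 417×1.84 = 2171.2
T_out = 109890 / 2171.2 = 50.611 °C

T_out = 50.6 °C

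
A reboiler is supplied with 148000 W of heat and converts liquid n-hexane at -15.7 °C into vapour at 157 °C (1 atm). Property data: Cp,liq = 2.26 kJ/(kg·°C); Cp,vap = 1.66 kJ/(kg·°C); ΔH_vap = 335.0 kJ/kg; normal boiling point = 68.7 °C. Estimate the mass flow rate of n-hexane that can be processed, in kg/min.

Δh = 2.26×(68.7−-15.7) + 335.0 + 1.66×(157−68.7) = 672.32 kJ/kg
Q = 148000 W = 148 kJ/s = 8880 kJ/min
ṁ = Q/Δh = 8880 / 672.32 = 13.208 kg/min

ṁ = 13.2 kg/min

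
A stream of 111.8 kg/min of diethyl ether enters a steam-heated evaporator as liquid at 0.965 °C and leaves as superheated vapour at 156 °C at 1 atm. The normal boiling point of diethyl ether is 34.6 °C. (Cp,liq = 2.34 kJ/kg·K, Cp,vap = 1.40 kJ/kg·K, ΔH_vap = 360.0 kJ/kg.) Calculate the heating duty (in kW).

Q = 1130 kW

liquid 0.965→34.6 °C: 78.706 kJ/kg
vaporisation at 34.6 °C: 360 kJ/kg
vapour 34.6→156 °C: 169.96 kJ/kg
Δh = 78.706 + 360 + 169.96 = 608.67 kJ/kg
Q = ṁ·Δh = 111.8 kg/min × 608.67 kJ/kg = 68049 kJ/min
|Q| = 1134.1 kW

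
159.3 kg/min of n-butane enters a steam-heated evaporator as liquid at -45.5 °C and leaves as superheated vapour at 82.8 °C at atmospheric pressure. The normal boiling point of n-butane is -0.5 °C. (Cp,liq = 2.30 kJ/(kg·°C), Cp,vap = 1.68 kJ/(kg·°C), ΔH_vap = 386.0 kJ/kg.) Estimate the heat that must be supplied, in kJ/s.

Q = 1670 kJ/s

liquid -45.5→-0.5 °C: 103.5 kJ/kg
vaporisation at -0.5 °C: 386 kJ/kg
vapour -0.5→82.8 °C: 139.94 kJ/kg
Δh = 103.5 + 386 + 139.94 = 629.44 kJ/kg
Q = ṁ·Δh = 159.3 kg/min × 629.44 kJ/kg = 100270 kJ/min
|Q| = 1671.2 kW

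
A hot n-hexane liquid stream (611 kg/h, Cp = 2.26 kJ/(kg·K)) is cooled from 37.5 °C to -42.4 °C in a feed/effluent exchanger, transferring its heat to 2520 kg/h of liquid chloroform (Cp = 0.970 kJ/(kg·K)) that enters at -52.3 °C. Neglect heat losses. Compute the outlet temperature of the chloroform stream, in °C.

T_c,out = -7.16 °C

Heat released by hot stream: Q = 611 × 2.26 × (37.5 − -42.4) = 110330 kJ/h
Energy balance on cold side (adiabatic exchanger): Q = ṁ_c·Cp_c·(T_c,out − T_c,in)
T_c,out = -52.3 + 110330/(2520 × 0.970) = -7.1639 °C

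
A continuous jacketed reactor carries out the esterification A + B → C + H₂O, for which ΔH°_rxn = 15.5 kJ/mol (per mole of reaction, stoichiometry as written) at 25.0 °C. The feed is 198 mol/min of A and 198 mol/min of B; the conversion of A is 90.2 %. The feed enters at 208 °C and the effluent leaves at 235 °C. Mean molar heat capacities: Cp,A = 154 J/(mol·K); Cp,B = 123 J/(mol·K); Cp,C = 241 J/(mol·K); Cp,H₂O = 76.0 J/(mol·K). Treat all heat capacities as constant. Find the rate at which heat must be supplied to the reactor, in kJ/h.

Extent of reaction ξ = 0.902 × 198 = 178.6 mol/min
Reaction term: ξ·ΔH°_rxn = 178.6 × 15.5 = 2768.2 kJ/min
Sensible, feed 208→25 °C: -10037 kJ/min
Outlet flows (mol/min): A 19.404, B 19.404, C 178.6, H₂O 178.6
Sensible, products 25→235 °C: 13018 kJ/min
Q = ΔH = 5749.3 kJ/min = 95.821 kW
Heat supplied = 344960 kJ/h

Q_in = 345000 kJ/h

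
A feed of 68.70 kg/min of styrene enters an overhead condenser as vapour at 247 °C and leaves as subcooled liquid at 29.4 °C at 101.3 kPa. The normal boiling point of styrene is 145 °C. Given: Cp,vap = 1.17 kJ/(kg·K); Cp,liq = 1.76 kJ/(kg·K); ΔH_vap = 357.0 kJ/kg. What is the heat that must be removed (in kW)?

Q_c = 778 kW

vapour 247→145 °C: -119.34 kJ/kg
condensation at 145 °C: -357 kJ/kg
liquid 145→29.4 °C: -203.46 kJ/kg
Δh = -119.34 + -357 + -203.46 = -679.8 kJ/kg
Q = ṁ·Δh = 68.70 kg/min × -679.8 kJ/kg = -46702 kJ/min
|Q| = 778.37 kW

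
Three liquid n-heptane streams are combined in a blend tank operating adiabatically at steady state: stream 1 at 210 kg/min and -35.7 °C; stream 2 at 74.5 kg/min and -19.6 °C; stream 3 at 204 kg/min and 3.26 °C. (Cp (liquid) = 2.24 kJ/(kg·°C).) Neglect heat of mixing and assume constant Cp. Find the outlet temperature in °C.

T_out = -17.0 °C

Energy balance with Q = 0: Σ ṁᵢCp,ᵢ(T_out − Tᵢ) = 0
T_out = Σ ṁᵢCp,ᵢTᵢ / Σ ṁᵢCp,ᵢ
      = -18574 / 1094.2 = -16.975 °C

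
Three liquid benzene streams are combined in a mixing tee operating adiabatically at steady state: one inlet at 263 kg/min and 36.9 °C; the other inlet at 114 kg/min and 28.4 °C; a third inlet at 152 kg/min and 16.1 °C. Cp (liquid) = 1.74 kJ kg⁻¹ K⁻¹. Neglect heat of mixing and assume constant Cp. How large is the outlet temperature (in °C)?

Adiabatic, steady state ⇒ Σ ṁᵢCp,ᵢ(T_out − Tᵢ) = 0
Σ ṁᵢCp,ᵢTᵢ = 263×1.74×36.9 + 114×1.74×28.4 + 152×1.74×16.1 = 26778
Σ ṁᵢCp,ᵢ = 263×1.74 + 114×1.74 + 152×1.74 = 920.46
T_out = 26778 / 920.46 = 29.092 °C

T_out = 29.1 °C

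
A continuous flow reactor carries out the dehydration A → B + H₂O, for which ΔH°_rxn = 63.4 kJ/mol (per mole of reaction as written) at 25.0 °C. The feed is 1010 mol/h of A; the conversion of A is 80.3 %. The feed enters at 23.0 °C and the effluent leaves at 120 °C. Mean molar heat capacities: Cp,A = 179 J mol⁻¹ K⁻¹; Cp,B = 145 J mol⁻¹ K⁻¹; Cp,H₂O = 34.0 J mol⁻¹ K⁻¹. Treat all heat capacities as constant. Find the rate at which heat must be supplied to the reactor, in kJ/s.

Extent of reaction ξ = 0.803 × 1010 = 811.03 mol/h
Reaction term: ξ·ΔH°_rxn = 811.03 × 63.4 = 51419 kJ/h
Sensible, feed 23.0→25 °C: 361.58 kJ/h
Outlet flows (mol/h): A 198.97, B 811.03, H₂O 811.03
Sensible, products 25→120 °C: 17175 kJ/h
Q = ΔH = 68956 kJ/h = 19.154 kW
Heat supplied = 19.154 kJ/s

Q_in = 19.2 kJ/s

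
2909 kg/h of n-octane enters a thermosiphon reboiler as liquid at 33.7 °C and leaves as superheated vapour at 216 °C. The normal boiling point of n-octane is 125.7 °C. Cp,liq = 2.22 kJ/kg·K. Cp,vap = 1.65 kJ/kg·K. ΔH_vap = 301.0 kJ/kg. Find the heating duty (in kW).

Q = 529 kW

liquid 33.7→125.7 °C: 204.24 kJ/kg
vaporisation at 125.7 °C: 301 kJ/kg
vapour 125.7→216 °C: 148.99 kJ/kg
Δh = 204.24 + 301 + 148.99 = 654.24 kJ/kg
Q = ṁ·Δh = 2909 kg/h × 654.24 kJ/kg = 1.9032e+06 kJ/h
|Q| = 528.66 kW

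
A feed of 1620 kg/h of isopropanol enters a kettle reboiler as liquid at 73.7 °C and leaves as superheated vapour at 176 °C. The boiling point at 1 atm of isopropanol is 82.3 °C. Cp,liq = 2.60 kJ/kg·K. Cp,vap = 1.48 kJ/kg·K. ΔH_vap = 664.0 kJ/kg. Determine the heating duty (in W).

Q = 371000 W

liquid 73.7→82.3 °C: 22.36 kJ/kg
vaporisation at 82.3 °C: 664 kJ/kg
vapour 82.3→176 °C: 138.68 kJ/kg
Δh = 22.36 + 664 + 138.68 = 825.04 kJ/kg
Q = ṁ·Δh = 1620 kg/h × 825.04 kJ/kg = 1.3366e+06 kJ/h
|Q| = 371.27 kW = 371270 W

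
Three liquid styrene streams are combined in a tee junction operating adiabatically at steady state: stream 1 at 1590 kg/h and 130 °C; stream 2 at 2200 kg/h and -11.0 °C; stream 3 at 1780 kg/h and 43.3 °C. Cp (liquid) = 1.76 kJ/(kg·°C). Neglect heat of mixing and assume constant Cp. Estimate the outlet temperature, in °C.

T_out = 46.6 °C

Adiabatic, steady state ⇒ Σ ṁᵢCp,ᵢ(T_out − Tᵢ) = 0
Σ ṁᵢCp,ᵢTᵢ = 1590×1.76×130 + 2200×1.76×-11.0 + 1780×1.76×43.3 = 456850
Σ ṁᵢCp,ᵢ = 1590×1.76 + 2200×1.76 + 1780×1.76 = 9803.2
T_out = 456850 / 9803.2 = 46.602 °C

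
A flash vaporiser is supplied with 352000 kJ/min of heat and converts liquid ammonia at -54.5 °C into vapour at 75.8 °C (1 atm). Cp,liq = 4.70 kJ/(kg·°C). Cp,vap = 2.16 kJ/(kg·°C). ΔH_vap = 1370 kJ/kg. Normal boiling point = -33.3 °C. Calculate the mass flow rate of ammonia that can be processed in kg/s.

ṁ = 3.44 kg/s

Δh = 4.70×(-33.3−-54.5) + 1370 + 2.16×(75.8−-33.3) = 1705.3 kJ/kg
Q = 352000 kJ/min = 5866.7 kJ/s = 5866.7 kJ/s
ṁ = Q/Δh = 5866.7 / 1705.3 = 3.4403 kg/s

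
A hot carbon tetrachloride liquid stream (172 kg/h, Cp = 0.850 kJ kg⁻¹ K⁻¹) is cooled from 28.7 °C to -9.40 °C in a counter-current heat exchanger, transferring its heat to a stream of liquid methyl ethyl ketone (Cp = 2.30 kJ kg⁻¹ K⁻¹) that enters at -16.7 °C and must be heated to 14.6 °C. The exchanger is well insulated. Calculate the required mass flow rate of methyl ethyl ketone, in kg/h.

ṁ_c = 77.4 kg/h

Heat released by hot stream: Q = 172 × 0.850 × (28.7 − -9.40) = 5570.2 kJ/h
Energy balance on cold side (adiabatic exchanger): Q = ṁ_c·Cp_c·(T_c,out − T_c,in)
ṁ_c = 5570.2 / [2.30 × (14.6 − -16.7)] = 77.375 kg/h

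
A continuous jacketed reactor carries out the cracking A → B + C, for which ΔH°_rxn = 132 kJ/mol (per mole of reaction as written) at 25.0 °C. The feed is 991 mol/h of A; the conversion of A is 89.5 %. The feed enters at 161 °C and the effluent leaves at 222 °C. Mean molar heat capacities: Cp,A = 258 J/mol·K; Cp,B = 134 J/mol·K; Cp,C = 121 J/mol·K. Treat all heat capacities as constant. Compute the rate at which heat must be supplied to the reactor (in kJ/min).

Extent of reaction ξ = 0.895 × 991 = 886.95 mol/h
Reaction term: ξ·ΔH°_rxn = 886.95 × 132 = 117080 kJ/h
Sensible, feed 161→25 °C: -34772 kJ/h
Outlet flows (mol/h): A 104.05, B 886.95, C 886.95
Sensible, products 25→222 °C: 49844 kJ/h
Q = ΔH = 132150 kJ/h = 36.708 kW
Heat supplied = 2202.5 kJ/min

Q_in = 2200 kJ/min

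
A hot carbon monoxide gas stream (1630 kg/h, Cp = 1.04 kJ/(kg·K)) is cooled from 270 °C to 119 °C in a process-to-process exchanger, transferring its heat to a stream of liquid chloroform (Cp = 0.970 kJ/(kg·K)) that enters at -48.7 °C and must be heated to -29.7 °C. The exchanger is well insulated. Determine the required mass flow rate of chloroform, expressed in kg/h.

ṁ_c = 13900 kg/h

Heat released by hot stream: Q = 1630 × 1.04 × (270 − 119) = 255980 kJ/h
Energy balance on cold side (adiabatic exchanger): Q = ṁ_c·Cp_c·(T_c,out − T_c,in)
ṁ_c = 255980 / [0.970 × (-29.7 − -48.7)] = 13889 kg/h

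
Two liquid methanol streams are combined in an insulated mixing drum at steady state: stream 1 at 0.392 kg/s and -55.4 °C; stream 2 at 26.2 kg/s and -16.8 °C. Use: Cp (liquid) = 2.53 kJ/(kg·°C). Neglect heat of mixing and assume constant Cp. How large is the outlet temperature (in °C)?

T_out = -17.4 °C

No heat crosses the boundary, so H_out = H_in.
T_out = Σ ṁᵢCp,ᵢTᵢ / Σ ṁᵢCp,ᵢ
      = -1168.5 / 67.278 = -17.369 °C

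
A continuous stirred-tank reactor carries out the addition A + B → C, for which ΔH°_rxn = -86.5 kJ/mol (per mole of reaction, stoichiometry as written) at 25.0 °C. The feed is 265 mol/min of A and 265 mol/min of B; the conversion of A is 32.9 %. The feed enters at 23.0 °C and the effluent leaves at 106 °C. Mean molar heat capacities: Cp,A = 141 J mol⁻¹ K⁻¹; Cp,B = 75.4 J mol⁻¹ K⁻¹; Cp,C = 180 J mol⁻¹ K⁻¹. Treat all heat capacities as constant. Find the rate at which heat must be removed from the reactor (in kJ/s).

Q_out = 50.6 kJ/s

Extent of reaction ξ = 0.329 × 265 = 87.185 mol/min
Reaction term: ξ·ΔH°_rxn = 87.185 × -86.5 = -7541.5 kJ/min
Sensible, feed 23.0→25 °C: 114.69 kJ/min
Outlet flows (mol/min): A 177.81, B 177.81, C 87.185
Sensible, products 25→106 °C: 4388 kJ/min
Q = ΔH = -3038.8 kJ/min = -50.647 kW
Heat removed = 50.647 kJ/s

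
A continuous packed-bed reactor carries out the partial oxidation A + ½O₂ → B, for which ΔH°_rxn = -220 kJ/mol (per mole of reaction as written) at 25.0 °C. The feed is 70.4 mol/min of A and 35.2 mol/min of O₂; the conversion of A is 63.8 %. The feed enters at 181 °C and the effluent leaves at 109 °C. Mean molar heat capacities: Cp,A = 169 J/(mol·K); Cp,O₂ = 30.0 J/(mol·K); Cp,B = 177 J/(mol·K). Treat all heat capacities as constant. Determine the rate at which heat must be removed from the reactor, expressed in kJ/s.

Q_out = 181 kJ/s

Extent of reaction ξ = 0.638 × 70.4 = 44.915 mol/min
Reaction term: ξ·ΔH°_rxn = 44.915 × -220 = -9881.3 kJ/min
Sensible, feed 181→25 °C: -2020.8 kJ/min
Outlet flows (mol/min): A 25.485, O₂ 12.742, B 44.915
Sensible, products 25→109 °C: 1061.7 kJ/min
Q = ΔH = -10840 kJ/min = -180.67 kW
Heat removed = 180.67 kJ/s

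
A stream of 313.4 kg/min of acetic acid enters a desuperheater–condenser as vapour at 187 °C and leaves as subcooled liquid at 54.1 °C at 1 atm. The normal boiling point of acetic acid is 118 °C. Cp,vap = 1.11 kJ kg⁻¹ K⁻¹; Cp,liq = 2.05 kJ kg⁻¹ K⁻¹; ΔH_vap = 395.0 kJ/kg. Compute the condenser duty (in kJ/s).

vapour 187→118 °C: -76.59 kJ/kg
condensation at 118 °C: -395 kJ/kg
liquid 118→54.1 °C: -130.99 kJ/kg
Δh = -76.59 + -395 + -130.99 = -602.59 kJ/kg
Q = ṁ·Δh = 313.4 kg/min × -602.59 kJ/kg = -188850 kJ/min
|Q| = 3147.5 kW

Q_c = 3150 kJ/s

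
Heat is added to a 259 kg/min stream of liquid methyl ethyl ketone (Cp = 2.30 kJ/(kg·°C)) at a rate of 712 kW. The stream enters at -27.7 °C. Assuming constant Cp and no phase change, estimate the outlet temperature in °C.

Q = 712 kW = 42720 kJ/min
ΔT = Q/(ṁ·Cp) = 42720/(259×2.30) = 71.714 K
T_out = -27.7 + 71.714 = 44.014 °C

T_out = 44.0 °C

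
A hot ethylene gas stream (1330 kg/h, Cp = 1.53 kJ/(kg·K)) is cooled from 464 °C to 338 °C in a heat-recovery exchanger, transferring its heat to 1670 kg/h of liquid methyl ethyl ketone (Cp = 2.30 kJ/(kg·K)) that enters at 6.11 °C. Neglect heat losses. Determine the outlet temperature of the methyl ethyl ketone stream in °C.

T_c,out = 72.9 °C

Heat released by hot stream: Q = 1330 × 1.53 × (464 − 338) = 256400 kJ/h
Energy balance on cold side (adiabatic exchanger): Q = ṁ_c·Cp_c·(T_c,out − T_c,in)
T_c,out = 6.11 + 256400/(1670 × 2.30) = 72.863 °C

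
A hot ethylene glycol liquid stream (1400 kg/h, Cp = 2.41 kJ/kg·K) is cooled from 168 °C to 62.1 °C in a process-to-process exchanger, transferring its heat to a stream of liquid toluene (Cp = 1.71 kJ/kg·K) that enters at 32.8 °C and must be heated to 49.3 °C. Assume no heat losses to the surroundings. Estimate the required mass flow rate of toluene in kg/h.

Heat released by hot stream: Q = 1400 × 2.41 × (168 − 62.1) = 357310 kJ/h
Energy balance on cold side (adiabatic exchanger): Q = ṁ_c·Cp_c·(T_c,out − T_c,in)
ṁ_c = 357310 / [1.71 × (49.3 − 32.8)] = 12664 kg/h

ṁ_c = 12700 kg/h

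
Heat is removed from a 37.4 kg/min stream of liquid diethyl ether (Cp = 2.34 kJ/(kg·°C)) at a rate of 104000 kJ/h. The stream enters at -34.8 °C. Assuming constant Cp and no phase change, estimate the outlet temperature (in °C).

Q = 104000 kJ/h = 1733.3 kJ/min
ΔT = Q/(ṁ·Cp) = 1733.3/(37.4×2.34) = 19.806 K
T_out = -34.8 − 19.806 = -54.606 °C

T_out = -54.6 °C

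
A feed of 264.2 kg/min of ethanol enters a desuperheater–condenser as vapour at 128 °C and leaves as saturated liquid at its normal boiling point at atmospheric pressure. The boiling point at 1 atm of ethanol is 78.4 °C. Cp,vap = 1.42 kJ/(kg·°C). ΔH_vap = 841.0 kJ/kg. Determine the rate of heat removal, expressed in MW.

Q_c = 4.01 MW

vapour 128→78.4 °C: -70.432 kJ/kg
condensation at 78.4 °C: -841 kJ/kg
Δh = -70.432 + -841 = -911.43 kJ/kg
Q = ṁ·Δh = 264.2 kg/min × -911.43 kJ/kg = -240800 kJ/min
|Q| = 4013.3 kW = 4.0133 MW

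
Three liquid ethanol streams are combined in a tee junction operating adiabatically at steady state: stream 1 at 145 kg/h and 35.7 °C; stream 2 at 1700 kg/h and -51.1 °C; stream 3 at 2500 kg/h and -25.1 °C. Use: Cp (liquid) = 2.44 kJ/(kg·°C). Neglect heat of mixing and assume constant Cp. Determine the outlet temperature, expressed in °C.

No heat crosses the boundary, so H_out = H_in.
T_out = Σ ṁᵢCp,ᵢTᵢ / Σ ṁᵢCp,ᵢ
      = -352440 / 10602 = -33.244 °C

T_out = -33.2 °C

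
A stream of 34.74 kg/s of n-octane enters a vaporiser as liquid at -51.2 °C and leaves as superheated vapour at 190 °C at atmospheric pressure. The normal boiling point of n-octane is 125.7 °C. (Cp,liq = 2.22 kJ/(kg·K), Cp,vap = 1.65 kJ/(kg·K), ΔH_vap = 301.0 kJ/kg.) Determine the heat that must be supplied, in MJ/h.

Q = 100000 MJ/h

liquid -51.2→125.7 °C: 392.72 kJ/kg
vaporisation at 125.7 °C: 301 kJ/kg
vapour 125.7→190 °C: 106.09 kJ/kg
Δh = 392.72 + 301 + 106.09 = 799.81 kJ/kg
Q = ṁ·Δh = 34.74 kg/s × 799.81 kJ/kg = 27786 kJ/s
|Q| = 27786 kW = 100030 MJ/h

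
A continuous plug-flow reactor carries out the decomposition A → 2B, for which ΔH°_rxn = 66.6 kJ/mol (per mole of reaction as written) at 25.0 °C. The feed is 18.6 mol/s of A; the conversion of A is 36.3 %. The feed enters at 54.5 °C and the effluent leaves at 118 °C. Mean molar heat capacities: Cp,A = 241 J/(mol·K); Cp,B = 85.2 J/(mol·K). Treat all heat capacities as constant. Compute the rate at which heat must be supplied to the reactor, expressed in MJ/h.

Extent of reaction ξ = 0.363 × 18.6 = 6.7518 mol/s
Reaction term: ξ·ΔH°_rxn = 6.7518 × 66.6 = 449.67 kJ/s
Sensible, feed 54.5→25 °C: -132.24 kJ/s
Outlet flows (mol/s): A 11.848, B 13.504
Sensible, products 25→118 °C: 372.55 kJ/s
Q = ΔH = 689.98 kJ/s = 689.98 kW
Heat supplied = 2483.9 MJ/h

Q_in = 2480 MJ/h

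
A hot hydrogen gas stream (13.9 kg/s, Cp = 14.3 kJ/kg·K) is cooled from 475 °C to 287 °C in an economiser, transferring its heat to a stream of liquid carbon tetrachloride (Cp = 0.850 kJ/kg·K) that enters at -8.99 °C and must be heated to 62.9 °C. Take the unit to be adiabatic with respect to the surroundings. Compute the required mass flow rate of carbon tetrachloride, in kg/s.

ṁ_c = 612 kg/s

Heat released by hot stream: Q = 13.9 × 14.3 × (475 − 287) = 37369 kJ/s
Energy balance on cold side (adiabatic exchanger): Q = ṁ_c·Cp_c·(T_c,out − T_c,in)
ṁ_c = 37369 / [0.850 × (62.9 − -8.99)] = 611.53 kg/s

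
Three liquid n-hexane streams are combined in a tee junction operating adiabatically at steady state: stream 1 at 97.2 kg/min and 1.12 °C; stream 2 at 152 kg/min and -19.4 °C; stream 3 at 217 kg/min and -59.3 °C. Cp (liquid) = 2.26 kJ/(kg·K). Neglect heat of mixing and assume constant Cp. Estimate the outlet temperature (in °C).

T_out = -33.7 °C

Adiabatic, steady state ⇒ Σ ṁᵢCp,ᵢ(T_out − Tᵢ) = 0
Σ ṁᵢCp,ᵢTᵢ = 97.2×2.26×1.12 + 152×2.26×-19.4 + 217×2.26×-59.3 = -35500
Σ ṁᵢCp,ᵢ = 97.2×2.26 + 152×2.26 + 217×2.26 = 1053.6
T_out = -35500 / 1053.6 = -33.694 °C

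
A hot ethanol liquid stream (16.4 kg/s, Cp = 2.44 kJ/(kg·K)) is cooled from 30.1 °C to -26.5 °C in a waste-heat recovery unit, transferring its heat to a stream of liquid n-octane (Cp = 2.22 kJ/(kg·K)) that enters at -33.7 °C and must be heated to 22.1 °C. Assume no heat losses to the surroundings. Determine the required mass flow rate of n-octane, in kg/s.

Heat released by hot stream: Q = 16.4 × 2.44 × (30.1 − -26.5) = 2264.9 kJ/s
Energy balance on cold side (adiabatic exchanger): Q = ṁ_c·Cp_c·(T_c,out − T_c,in)
ṁ_c = 2264.9 / [2.22 × (22.1 − -33.7)] = 18.284 kg/s

ṁ_c = 18.3 kg/s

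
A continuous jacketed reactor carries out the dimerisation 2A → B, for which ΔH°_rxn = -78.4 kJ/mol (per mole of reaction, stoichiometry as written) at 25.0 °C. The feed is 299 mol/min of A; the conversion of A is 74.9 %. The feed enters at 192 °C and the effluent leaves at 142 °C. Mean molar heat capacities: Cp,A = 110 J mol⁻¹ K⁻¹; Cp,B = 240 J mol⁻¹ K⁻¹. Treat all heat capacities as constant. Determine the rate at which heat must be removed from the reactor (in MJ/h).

Extent of reaction ξ = 0.749 × 299 / 2 = 111.98 mol/min
Reaction term: ξ·ΔH°_rxn = 111.98 × -78.4 = -8778.9 kJ/min
Sensible, feed 192→25 °C: -5492.6 kJ/min
Outlet flows (mol/min): A 75.049, B 111.98
Sensible, products 25→142 °C: 4110.2 kJ/min
Q = ΔH = -10161 kJ/min = -169.36 kW
Heat removed = 609.68 MJ/h

Q_out = 610 MJ/h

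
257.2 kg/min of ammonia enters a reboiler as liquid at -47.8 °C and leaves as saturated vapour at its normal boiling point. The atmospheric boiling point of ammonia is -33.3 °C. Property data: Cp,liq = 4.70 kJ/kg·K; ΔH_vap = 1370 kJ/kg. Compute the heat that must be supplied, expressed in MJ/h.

liquid -47.8→-33.3 °C: 68.15 kJ/kg
vaporisation at -33.3 °C: 1370 kJ/kg
Δh = 68.15 + 1370 = 1438.2 kJ/kg
Q = ṁ·Δh = 257.2 kg/min × 1438.2 kJ/kg = 369890 kJ/min
|Q| = 6164.9 kW = 22194 MJ/h

Q = 22200 MJ/h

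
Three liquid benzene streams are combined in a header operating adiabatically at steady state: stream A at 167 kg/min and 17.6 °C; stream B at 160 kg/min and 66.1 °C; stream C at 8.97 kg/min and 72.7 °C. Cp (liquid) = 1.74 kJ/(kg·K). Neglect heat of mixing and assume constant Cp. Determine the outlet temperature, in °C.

Adiabatic, steady state ⇒ Σ ṁᵢCp,ᵢ(T_out − Tᵢ) = 0
Σ ṁᵢCp,ᵢTᵢ = 167×1.74×17.6 + 160×1.74×66.1 + 8.97×1.74×72.7 = 24651
Σ ṁᵢCp,ᵢ = 167×1.74 + 160×1.74 + 8.97×1.74 = 584.59
T_out = 24651 / 584.59 = 42.168 °C

T_out = 42.2 °C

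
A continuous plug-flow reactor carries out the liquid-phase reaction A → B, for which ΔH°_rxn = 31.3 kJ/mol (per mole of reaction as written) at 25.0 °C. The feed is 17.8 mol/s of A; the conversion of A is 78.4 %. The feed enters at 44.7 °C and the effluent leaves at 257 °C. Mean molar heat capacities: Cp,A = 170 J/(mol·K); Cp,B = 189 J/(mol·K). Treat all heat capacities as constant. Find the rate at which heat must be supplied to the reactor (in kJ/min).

Q_in = 68400 kJ/min

Extent of reaction ξ = 0.784 × 17.8 = 13.955 mol/s
Reaction term: ξ·ΔH°_rxn = 13.955 × 31.3 = 436.8 kJ/s
Sensible, feed 44.7→25 °C: -59.612 kJ/s
Outlet flows (mol/s): A 3.8448, B 13.955
Sensible, products 25→257 °C: 763.55 kJ/s
Q = ΔH = 1140.7 kJ/s = 1140.7 kW
Heat supplied = 68444 kJ/min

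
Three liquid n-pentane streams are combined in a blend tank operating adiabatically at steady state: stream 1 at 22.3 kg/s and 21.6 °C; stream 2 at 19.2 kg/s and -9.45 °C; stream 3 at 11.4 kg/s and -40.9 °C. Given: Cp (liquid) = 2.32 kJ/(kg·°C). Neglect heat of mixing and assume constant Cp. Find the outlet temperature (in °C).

T_out = -3.14 °C

No heat crosses the boundary, so H_out = H_in.
Σ ṁᵢCp,ᵢTᵢ = 22.3×2.32×21.6 + 19.2×2.32×-9.45 + 11.4×2.32×-40.9 = -385.17
Σ ṁᵢCp,ᵢ = 22.3×2.32 + 19.2×2.32 + 11.4×2.32 = 122.73
T_out = -385.17 / 122.73 = -3.1384 °C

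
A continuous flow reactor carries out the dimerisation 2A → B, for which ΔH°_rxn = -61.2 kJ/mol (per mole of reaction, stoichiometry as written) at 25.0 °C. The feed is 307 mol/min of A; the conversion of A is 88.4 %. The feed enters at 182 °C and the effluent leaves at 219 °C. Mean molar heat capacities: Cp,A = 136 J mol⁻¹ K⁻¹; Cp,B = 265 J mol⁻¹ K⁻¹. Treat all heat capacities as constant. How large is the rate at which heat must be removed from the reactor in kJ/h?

Q_out = 417000 kJ/h

Extent of reaction ξ = 0.884 × 307 / 2 = 135.69 mol/min
Reaction term: ξ·ΔH°_rxn = 135.69 × -61.2 = -8304.5 kJ/min
Sensible, feed 182→25 °C: -6555.1 kJ/min
Outlet flows (mol/min): A 35.612, B 135.69
Sensible, products 25→219 °C: 7915.6 kJ/min
Q = ΔH = -6943.9 kJ/min = -115.73 kW
Heat removed = 416640 kJ/h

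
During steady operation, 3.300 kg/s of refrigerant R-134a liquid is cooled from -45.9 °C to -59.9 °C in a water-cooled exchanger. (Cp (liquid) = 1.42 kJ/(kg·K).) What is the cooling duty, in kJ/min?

Q_c = 3940 kJ/min

Q = ṁ·Cp·ΔT = 3.300 × 1.42 × (-59.9 − -45.9) = -65.604 kJ/s
Cooling duty = 3936.2 kJ/min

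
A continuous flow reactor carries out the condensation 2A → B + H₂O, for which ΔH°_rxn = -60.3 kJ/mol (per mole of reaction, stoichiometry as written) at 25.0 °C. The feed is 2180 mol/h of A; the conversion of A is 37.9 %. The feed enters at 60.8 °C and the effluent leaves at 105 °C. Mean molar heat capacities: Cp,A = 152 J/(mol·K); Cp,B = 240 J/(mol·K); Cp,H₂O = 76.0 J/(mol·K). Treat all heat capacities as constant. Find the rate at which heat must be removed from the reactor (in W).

Extent of reaction ξ = 0.379 × 2180 / 2 = 413.11 mol/h
Reaction term: ξ·ΔH°_rxn = 413.11 × -60.3 = -24911 kJ/h
Sensible, feed 60.8→25 °C: -11863 kJ/h
Outlet flows (mol/h): A 1353.8, B 413.11, H₂O 413.11
Sensible, products 25→105 °C: 26905 kJ/h
Q = ΔH = -9867.8 kJ/h = -2.7411 kW
Heat removed = 2741.1 W

Q_out = 2740 W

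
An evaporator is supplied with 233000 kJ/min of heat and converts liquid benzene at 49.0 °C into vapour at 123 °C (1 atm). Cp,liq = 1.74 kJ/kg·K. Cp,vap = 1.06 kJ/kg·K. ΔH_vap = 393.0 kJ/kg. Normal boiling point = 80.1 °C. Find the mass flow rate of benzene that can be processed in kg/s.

Δh = 1.74×(80.1−49.0) + 393.0 + 1.06×(123−80.1) = 492.59 kJ/kg
Q = 233000 kJ/min = 3883.3 kJ/s = 3883.3 kJ/s
ṁ = Q/Δh = 3883.3 / 492.59 = 7.8835 kg/s

ṁ = 7.88 kg/s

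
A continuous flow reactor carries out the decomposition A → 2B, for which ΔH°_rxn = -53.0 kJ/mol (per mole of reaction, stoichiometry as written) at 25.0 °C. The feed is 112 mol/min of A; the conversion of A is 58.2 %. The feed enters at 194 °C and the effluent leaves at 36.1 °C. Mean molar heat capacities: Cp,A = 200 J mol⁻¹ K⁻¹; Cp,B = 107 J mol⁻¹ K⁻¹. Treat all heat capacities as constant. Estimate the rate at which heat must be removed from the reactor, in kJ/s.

Extent of reaction ξ = 0.582 × 112 = 65.184 mol/min
Reaction term: ξ·ΔH°_rxn = 65.184 × -53.0 = -3454.8 kJ/min
Sensible, feed 194→25 °C: -3785.6 kJ/min
Outlet flows (mol/min): A 46.816, B 130.37
Sensible, products 25→36.1 °C: 258.77 kJ/min
Q = ΔH = -6981.6 kJ/min = -116.36 kW
Heat removed = 116.36 kJ/s

Q_out = 116 kJ/s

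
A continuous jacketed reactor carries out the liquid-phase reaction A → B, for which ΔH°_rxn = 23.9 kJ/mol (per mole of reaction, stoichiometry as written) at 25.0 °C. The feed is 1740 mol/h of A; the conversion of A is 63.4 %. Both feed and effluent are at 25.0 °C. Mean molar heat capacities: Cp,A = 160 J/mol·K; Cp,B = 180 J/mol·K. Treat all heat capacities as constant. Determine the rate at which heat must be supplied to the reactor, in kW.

Extent of reaction ξ = 0.634 × 1740 = 1103.2 mol/h
Reaction term: ξ·ΔH°_rxn = 1103.2 × 23.9 = 26366 kJ/h
Q = ΔH = 26366 kJ/h = 7.3238 kW
Heat supplied = 7.3238 kW

Q_in = 7.32 kW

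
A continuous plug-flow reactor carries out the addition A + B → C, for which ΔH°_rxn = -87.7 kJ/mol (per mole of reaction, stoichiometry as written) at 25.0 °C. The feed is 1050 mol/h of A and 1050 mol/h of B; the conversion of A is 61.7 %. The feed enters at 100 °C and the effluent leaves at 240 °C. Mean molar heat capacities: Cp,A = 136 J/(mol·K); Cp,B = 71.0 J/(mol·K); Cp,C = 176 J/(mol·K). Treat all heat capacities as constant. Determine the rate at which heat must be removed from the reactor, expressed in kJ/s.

Extent of reaction ξ = 0.617 × 1050 = 647.85 mol/h
Reaction term: ξ·ΔH°_rxn = 647.85 × -87.7 = -56816 kJ/h
Sensible, feed 100→25 °C: -16301 kJ/h
Outlet flows (mol/h): A 402.15, B 402.15, C 647.85
Sensible, products 25→240 °C: 42412 kJ/h
Q = ΔH = -30705 kJ/h = -8.5293 kW
Heat removed = 8.5293 kJ/s

Q_out = 8.53 kJ/s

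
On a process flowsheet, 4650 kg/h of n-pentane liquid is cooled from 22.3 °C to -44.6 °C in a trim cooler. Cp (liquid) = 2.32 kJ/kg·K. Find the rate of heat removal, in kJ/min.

Q_c = 12000 kJ/min

Q = ṁ·Cp·ΔT = 4650 × 2.32 × (-44.6 − 22.3) = -721720 kJ/h
Converting: 721720 / 3600 s = 200.48 kW
Cooling duty = 12029 kJ/min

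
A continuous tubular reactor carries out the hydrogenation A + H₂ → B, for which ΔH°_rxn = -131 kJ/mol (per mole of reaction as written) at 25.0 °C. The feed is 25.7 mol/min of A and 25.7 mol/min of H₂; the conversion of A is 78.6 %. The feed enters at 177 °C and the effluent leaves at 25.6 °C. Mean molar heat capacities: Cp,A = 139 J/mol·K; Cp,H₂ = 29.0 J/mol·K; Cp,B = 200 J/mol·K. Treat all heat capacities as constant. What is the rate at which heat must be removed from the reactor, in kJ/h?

Q_out = 198000 kJ/h

Extent of reaction ξ = 0.786 × 25.7 = 20.2 mol/min
Reaction term: ξ·ΔH°_rxn = 20.2 × -131 = -2646.2 kJ/min
Sensible, feed 177→25 °C: -656.28 kJ/min
Outlet flows (mol/min): A 5.4998, H₂ 5.4998, B 20.2
Sensible, products 25→25.6 °C: 2.9784 kJ/min
Q = ΔH = -3299.5 kJ/min = -54.992 kW
Heat removed = 197970 kJ/h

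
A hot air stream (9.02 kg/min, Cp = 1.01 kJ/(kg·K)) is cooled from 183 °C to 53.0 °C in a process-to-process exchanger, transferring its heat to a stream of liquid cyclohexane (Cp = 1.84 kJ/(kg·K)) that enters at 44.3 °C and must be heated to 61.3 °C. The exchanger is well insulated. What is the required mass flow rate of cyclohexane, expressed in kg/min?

ṁ_c = 37.9 kg/min

Heat released by hot stream: Q = 9.02 × 1.01 × (183 − 53.0) = 1184.3 kJ/min
Energy balance on cold side (adiabatic exchanger): Q = ṁ_c·Cp_c·(T_c,out − T_c,in)
ṁ_c = 1184.3 / [1.84 × (61.3 − 44.3)] = 37.862 kg/min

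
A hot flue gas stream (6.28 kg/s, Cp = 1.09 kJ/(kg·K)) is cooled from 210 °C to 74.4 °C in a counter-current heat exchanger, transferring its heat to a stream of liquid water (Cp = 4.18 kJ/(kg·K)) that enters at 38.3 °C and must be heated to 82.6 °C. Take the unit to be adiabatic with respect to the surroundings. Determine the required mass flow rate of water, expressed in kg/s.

Heat released by hot stream: Q = 6.28 × 1.09 × (210 − 74.4) = 928.21 kJ/s
Energy balance on cold side (adiabatic exchanger): Q = ṁ_c·Cp_c·(T_c,out − T_c,in)
ṁ_c = 928.21 / [4.18 × (82.6 − 38.3)] = 5.0126 kg/s

ṁ_c = 5.01 kg/s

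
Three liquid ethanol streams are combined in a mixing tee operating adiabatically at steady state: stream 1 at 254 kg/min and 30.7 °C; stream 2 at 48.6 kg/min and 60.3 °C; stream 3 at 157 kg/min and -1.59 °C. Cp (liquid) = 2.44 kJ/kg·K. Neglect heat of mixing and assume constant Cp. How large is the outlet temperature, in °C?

No heat crosses the boundary, so H_out = H_in.
T_out = Σ ṁᵢCp,ᵢTᵢ / Σ ṁᵢCp,ᵢ
      = 25568 / 1121.4 = 22.8 °C

T_out = 22.8 °C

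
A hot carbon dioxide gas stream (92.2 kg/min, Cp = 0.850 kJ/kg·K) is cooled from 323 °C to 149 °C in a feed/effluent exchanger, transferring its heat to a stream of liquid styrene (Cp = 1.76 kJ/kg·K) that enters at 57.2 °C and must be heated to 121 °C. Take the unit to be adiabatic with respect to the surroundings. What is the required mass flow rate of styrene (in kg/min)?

Heat released by hot stream: Q = 92.2 × 0.850 × (323 − 149) = 13636 kJ/min
Energy balance on cold side (adiabatic exchanger): Q = ṁ_c·Cp_c·(T_c,out − T_c,in)
ṁ_c = 13636 / [1.76 × (121 − 57.2)] = 121.44 kg/min

ṁ_c = 121 kg/min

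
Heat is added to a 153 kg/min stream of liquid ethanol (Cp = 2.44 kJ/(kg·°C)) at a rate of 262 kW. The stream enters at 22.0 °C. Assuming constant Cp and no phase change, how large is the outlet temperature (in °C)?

T_out = 64.1 °C

Q = 262 kW = 15720 kJ/min
ΔT = Q/(ṁ·Cp) = 15720/(153×2.44) = 42.109 K
T_out = 22.0 + 42.109 = 64.109 °C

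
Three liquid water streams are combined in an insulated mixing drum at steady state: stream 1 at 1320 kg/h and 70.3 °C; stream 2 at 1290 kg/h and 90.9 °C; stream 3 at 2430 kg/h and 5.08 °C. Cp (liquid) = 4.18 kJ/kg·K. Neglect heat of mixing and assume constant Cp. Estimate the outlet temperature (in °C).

T_out = 44.1 °C

Adiabatic, steady state ⇒ Σ ṁᵢCp,ᵢ(T_out − Tᵢ) = 0
Σ ṁᵢCp,ᵢTᵢ = 1320×4.18×70.3 + 1290×4.18×90.9 + 2430×4.18×5.08 = 929640
Σ ṁᵢCp,ᵢ = 1320×4.18 + 1290×4.18 + 2430×4.18 = 21067
T_out = 929640 / 21067 = 44.127 °C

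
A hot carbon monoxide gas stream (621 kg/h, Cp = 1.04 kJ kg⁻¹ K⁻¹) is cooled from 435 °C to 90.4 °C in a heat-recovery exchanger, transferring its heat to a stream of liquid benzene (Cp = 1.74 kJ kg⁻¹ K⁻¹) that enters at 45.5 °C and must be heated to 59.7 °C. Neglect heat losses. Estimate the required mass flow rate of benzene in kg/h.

Heat released by hot stream: Q = 621 × 1.04 × (435 − 90.4) = 222560 kJ/h
Energy balance on cold side (adiabatic exchanger): Q = ṁ_c·Cp_c·(T_c,out − T_c,in)
ṁ_c = 222560 / [1.74 × (59.7 − 45.5)] = 9007.5 kg/h

ṁ_c = 9010 kg/h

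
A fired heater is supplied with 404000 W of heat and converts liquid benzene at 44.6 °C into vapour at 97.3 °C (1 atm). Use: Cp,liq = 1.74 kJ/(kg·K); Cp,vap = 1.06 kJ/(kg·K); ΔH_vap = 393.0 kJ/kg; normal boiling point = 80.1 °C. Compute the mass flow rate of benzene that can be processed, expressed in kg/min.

Δh = 1.74×(80.1−44.6) + 393.0 + 1.06×(97.3−80.1) = 473 kJ/kg
Q = 404000 W = 404 kJ/s = 24240 kJ/min
ṁ = Q/Δh = 24240 / 473 = 51.247 kg/min

ṁ = 51.2 kg/min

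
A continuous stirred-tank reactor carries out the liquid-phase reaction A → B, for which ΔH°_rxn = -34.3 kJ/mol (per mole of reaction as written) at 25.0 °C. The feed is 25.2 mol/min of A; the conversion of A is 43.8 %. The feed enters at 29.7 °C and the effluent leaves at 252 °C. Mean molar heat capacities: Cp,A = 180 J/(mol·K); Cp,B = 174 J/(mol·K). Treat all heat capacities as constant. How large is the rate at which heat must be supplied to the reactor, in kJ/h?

Q_in = 36900 kJ/h

Extent of reaction ξ = 0.438 × 25.2 = 11.038 mol/min
Reaction term: ξ·ΔH°_rxn = 11.038 × -34.3 = -378.59 kJ/min
Sensible, feed 29.7→25 °C: -21.319 kJ/min
Outlet flows (mol/min): A 14.162, B 11.038
Sensible, products 25→252 °C: 1014.6 kJ/min
Q = ΔH = 614.73 kJ/min = 10.245 kW
Heat supplied = 36884 kJ/h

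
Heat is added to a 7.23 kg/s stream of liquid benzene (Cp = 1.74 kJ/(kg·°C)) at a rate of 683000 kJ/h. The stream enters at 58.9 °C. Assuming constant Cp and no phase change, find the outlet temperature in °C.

T_out = 74.0 °C

Q = 683000 kJ/h = 189.72 kJ/s
ΔT = Q/(ṁ·Cp) = 189.72/(7.23×1.74) = 15.081 K
T_out = 58.9 + 15.081 = 73.981 °C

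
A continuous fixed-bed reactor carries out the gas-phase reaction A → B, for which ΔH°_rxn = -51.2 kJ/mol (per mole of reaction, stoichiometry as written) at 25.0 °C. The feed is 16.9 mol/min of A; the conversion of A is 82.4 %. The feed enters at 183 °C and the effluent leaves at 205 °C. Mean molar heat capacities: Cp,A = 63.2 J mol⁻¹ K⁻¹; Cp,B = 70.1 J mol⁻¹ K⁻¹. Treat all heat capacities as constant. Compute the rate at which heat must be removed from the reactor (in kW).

Q_out = 11.2 kW

Extent of reaction ξ = 0.824 × 16.9 = 13.926 mol/min
Reaction term: ξ·ΔH°_rxn = 13.926 × -51.2 = -712.99 kJ/min
Sensible, feed 183→25 °C: -168.76 kJ/min
Outlet flows (mol/min): A 2.9744, B 13.926
Sensible, products 25→205 °C: 209.55 kJ/min
Q = ΔH = -672.2 kJ/min = -11.203 kW
Heat removed = 11.203 kW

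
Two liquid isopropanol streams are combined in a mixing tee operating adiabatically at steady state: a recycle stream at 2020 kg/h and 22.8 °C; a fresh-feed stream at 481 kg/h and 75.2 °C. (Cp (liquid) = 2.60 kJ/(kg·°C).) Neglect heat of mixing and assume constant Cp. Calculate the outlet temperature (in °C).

Adiabatic, steady state ⇒ Σ ṁᵢCp,ᵢ(T_out − Tᵢ) = 0
T_out = Σ ṁᵢCp,ᵢTᵢ / Σ ṁᵢCp,ᵢ
      = 213790 / 6502.6 = 32.878 °C

T_out = 32.9 °C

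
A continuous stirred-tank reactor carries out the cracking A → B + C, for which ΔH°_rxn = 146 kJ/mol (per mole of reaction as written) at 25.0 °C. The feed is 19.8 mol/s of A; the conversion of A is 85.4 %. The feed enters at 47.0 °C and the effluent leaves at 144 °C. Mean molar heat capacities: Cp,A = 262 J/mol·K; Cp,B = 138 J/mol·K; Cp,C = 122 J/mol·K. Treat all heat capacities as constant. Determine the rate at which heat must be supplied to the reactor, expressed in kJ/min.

Q_in = 178000 kJ/min

Extent of reaction ξ = 0.854 × 19.8 = 16.909 mol/s
Reaction term: ξ·ΔH°_rxn = 16.909 × 146 = 2468.7 kJ/s
Sensible, feed 47.0→25 °C: -114.13 kJ/s
Outlet flows (mol/s): A 2.8908, B 16.909, C 16.909
Sensible, products 25→144 °C: 613.3 kJ/s
Q = ΔH = 2967.9 kJ/s = 2967.9 kW
Heat supplied = 178070 kJ/min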